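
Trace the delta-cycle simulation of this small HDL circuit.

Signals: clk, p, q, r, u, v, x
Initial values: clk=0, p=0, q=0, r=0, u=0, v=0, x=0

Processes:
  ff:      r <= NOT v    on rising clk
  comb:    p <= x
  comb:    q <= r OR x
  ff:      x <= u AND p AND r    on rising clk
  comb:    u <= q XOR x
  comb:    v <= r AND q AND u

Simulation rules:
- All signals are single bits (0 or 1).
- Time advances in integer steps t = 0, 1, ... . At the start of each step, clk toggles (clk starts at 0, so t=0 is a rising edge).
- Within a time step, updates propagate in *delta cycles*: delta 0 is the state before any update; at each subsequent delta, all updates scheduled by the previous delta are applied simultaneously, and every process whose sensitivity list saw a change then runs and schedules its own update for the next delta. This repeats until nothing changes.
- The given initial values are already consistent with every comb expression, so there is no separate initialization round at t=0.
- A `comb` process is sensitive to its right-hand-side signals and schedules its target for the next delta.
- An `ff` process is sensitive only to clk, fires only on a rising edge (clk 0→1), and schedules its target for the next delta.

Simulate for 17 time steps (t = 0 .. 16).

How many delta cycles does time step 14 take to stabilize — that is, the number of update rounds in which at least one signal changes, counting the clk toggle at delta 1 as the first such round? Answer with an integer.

4

[bits: u,p,v,r,q,clk,x]
t=0: Δ0=0000000 Δ1=0000010 Δ2=0001010 Δ3=0001110 Δ4=1001110 Δ5=1011110 | 5Δ
t=1: Δ0=1011110 Δ1=1011100 | 1Δ
t=2: Δ0=1011100 Δ1=1011110 Δ2=1010110 Δ3=1000010 Δ4=0000010 | 4Δ
t=3: Δ0=0000010 Δ1=0000000 | 1Δ
t=4: Δ0=0000000 Δ1=0000010 Δ2=0001010 Δ3=0001110 Δ4=1001110 Δ5=1011110 | 5Δ
t=5: Δ0=1011110 Δ1=1011100 | 1Δ
t=6: Δ0=1011100 Δ1=1011110 Δ2=1010110 Δ3=1000010 Δ4=0000010 | 4Δ
t=7: Δ0=0000010 Δ1=0000000 | 1Δ
t=8: Δ0=0000000 Δ1=0000010 Δ2=0001010 Δ3=0001110 Δ4=1001110 Δ5=1011110 | 5Δ
t=9: Δ0=1011110 Δ1=1011100 | 1Δ
t=10: Δ0=1011100 Δ1=1011110 Δ2=1010110 Δ3=1000010 Δ4=0000010 | 4Δ
t=11: Δ0=0000010 Δ1=0000000 | 1Δ
t=12: Δ0=0000000 Δ1=0000010 Δ2=0001010 Δ3=0001110 Δ4=1001110 Δ5=1011110 | 5Δ
t=13: Δ0=1011110 Δ1=1011100 | 1Δ
t=14: Δ0=1011100 Δ1=1011110 Δ2=1010110 Δ3=1000010 Δ4=0000010 | 4Δ
t=15: Δ0=0000010 Δ1=0000000 | 1Δ
t=16: Δ0=0000000 Δ1=0000010 Δ2=0001010 Δ3=0001110 Δ4=1001110 Δ5=1011110 | 5Δ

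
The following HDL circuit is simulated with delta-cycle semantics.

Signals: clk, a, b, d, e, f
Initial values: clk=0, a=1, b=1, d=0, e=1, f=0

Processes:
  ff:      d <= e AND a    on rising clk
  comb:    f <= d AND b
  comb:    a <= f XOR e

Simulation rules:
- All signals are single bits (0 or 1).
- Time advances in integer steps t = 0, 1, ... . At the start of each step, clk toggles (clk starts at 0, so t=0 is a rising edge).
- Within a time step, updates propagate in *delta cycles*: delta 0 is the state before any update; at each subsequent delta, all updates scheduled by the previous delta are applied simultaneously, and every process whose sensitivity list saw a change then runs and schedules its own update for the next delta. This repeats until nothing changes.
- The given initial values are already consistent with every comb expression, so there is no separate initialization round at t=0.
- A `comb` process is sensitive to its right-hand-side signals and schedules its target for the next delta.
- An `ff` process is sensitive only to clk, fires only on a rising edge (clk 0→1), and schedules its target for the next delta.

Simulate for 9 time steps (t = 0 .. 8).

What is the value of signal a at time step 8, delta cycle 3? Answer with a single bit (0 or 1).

1

t=0 Δ0: e=1 d=0 f=0 b=1 clk=0 a=1
  Δ1: clk:0→1
  Δ2: d:0→1
  Δ3: f:0→1
  Δ4: a:1→0
  (4Δ to stable)
t=1 Δ0: e=1 d=1 f=1 b=1 clk=1 a=0
  Δ1: clk:1→0
  (1Δ to stable)
t=2 Δ0: e=1 d=1 f=1 b=1 clk=0 a=0
  Δ1: clk:0→1
  Δ2: d:1→0
  Δ3: f:1→0
  Δ4: a:0→1
  (4Δ to stable)
t=3 Δ0: e=1 d=0 f=0 b=1 clk=1 a=1
  Δ1: clk:1→0
  (1Δ to stable)
t=4 Δ0: e=1 d=0 f=0 b=1 clk=0 a=1
  Δ1: clk:0→1
  Δ2: d:0→1
  Δ3: f:0→1
  Δ4: a:1→0
  (4Δ to stable)
t=5 Δ0: e=1 d=1 f=1 b=1 clk=1 a=0
  Δ1: clk:1→0
  (1Δ to stable)
t=6 Δ0: e=1 d=1 f=1 b=1 clk=0 a=0
  Δ1: clk:0→1
  Δ2: d:1→0
  Δ3: f:1→0
  Δ4: a:0→1
  (4Δ to stable)
t=7 Δ0: e=1 d=0 f=0 b=1 clk=1 a=1
  Δ1: clk:1→0
  (1Δ to stable)
t=8 Δ0: e=1 d=0 f=0 b=1 clk=0 a=1
  Δ1: clk:0→1
  Δ2: d:0→1
  Δ3: f:0→1
  Δ4: a:1→0
  (4Δ to stable)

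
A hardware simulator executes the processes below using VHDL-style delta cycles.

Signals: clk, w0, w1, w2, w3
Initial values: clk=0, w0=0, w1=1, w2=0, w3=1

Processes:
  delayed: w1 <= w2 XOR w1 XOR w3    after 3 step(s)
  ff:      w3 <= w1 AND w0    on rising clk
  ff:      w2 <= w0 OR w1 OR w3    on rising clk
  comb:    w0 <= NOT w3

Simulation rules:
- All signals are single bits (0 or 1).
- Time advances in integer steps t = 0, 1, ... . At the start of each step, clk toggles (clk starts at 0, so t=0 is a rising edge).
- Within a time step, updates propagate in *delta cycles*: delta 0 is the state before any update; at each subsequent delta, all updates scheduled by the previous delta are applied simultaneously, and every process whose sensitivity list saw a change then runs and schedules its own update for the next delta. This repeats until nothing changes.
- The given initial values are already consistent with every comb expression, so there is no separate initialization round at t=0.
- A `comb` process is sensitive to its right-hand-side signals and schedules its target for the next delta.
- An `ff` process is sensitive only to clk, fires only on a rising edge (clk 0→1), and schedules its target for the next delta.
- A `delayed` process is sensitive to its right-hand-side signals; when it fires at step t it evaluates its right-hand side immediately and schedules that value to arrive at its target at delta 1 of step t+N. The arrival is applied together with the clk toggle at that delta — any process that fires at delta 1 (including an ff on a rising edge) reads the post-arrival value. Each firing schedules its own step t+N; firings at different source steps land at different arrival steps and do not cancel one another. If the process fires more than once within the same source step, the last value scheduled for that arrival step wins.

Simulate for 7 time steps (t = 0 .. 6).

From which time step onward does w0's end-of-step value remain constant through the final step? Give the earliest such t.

4

[bits: w1,w2,w3,clk,w0]
t=0: Δ0=10100 Δ1=10110 Δ2=11010 Δ3=11011 | 3Δ
t=1: Δ0=11011 Δ1=11001 | 1Δ
t=2: Δ0=11001 Δ1=11011 Δ2=11111 Δ3=11110 | 3Δ
t=3: Δ0=11110 Δ1=01100 | 1Δ
t=4: Δ0=01100 Δ1=01110 Δ2=01010 Δ3=01011 | 3Δ
t=5: Δ0=01011 Δ1=11001 | 1Δ
t=6: Δ0=11001 Δ1=01011 | 1Δ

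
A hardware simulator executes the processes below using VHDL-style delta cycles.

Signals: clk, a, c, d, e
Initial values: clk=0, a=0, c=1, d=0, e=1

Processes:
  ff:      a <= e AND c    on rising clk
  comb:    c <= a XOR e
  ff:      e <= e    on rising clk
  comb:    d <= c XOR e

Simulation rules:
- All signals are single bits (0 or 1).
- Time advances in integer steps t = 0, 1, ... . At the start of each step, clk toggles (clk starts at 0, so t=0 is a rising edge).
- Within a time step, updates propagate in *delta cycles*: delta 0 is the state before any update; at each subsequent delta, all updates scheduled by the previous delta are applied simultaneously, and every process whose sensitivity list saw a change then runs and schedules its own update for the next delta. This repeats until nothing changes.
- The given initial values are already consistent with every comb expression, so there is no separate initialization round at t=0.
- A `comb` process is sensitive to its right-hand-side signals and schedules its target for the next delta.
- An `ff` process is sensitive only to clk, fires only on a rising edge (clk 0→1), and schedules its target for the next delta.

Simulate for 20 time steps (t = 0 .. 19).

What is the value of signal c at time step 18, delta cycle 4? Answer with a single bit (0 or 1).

1

[bits: a,d,clk,e,c]
t=0: Δ0=00011 Δ1=00111 Δ2=10111 Δ3=10110 Δ4=11110 | 4Δ
t=1: Δ0=11110 Δ1=11010 | 1Δ
t=2: Δ0=11010 Δ1=11110 Δ2=01110 Δ3=01111 Δ4=00111 | 4Δ
t=3: Δ0=00111 Δ1=00011 | 1Δ
t=4: Δ0=00011 Δ1=00111 Δ2=10111 Δ3=10110 Δ4=11110 | 4Δ
t=5: Δ0=11110 Δ1=11010 | 1Δ
t=6: Δ0=11010 Δ1=11110 Δ2=01110 Δ3=01111 Δ4=00111 | 4Δ
t=7: Δ0=00111 Δ1=00011 | 1Δ
t=8: Δ0=00011 Δ1=00111 Δ2=10111 Δ3=10110 Δ4=11110 | 4Δ
t=9: Δ0=11110 Δ1=11010 | 1Δ
t=10: Δ0=11010 Δ1=11110 Δ2=01110 Δ3=01111 Δ4=00111 | 4Δ
t=11: Δ0=00111 Δ1=00011 | 1Δ
t=12: Δ0=00011 Δ1=00111 Δ2=10111 Δ3=10110 Δ4=11110 | 4Δ
t=13: Δ0=11110 Δ1=11010 | 1Δ
t=14: Δ0=11010 Δ1=11110 Δ2=01110 Δ3=01111 Δ4=00111 | 4Δ
t=15: Δ0=00111 Δ1=00011 | 1Δ
t=16: Δ0=00011 Δ1=00111 Δ2=10111 Δ3=10110 Δ4=11110 | 4Δ
t=17: Δ0=11110 Δ1=11010 | 1Δ
t=18: Δ0=11010 Δ1=11110 Δ2=01110 Δ3=01111 Δ4=00111 | 4Δ
t=19: Δ0=00111 Δ1=00011 | 1Δ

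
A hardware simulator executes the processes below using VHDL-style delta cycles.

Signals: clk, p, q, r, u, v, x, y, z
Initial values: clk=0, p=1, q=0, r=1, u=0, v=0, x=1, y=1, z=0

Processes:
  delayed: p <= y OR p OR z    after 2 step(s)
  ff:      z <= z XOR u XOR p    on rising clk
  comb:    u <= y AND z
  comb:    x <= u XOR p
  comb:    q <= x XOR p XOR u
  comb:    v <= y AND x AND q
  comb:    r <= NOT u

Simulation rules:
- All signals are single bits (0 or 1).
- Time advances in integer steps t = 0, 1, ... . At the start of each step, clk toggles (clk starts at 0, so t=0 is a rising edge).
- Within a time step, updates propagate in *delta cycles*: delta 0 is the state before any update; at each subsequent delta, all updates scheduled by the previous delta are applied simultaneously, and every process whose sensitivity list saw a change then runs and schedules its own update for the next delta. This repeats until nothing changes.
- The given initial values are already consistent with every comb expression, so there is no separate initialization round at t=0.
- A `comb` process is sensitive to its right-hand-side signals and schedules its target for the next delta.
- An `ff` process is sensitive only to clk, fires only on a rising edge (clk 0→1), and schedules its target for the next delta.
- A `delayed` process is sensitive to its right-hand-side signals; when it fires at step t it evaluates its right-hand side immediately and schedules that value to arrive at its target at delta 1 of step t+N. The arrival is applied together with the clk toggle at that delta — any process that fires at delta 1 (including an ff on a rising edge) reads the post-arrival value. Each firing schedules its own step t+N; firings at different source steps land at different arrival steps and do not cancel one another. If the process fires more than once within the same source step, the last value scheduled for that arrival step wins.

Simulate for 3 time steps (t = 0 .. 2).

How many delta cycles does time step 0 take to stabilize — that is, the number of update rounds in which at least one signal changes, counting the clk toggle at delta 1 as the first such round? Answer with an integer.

t0.Δ0 p=1 y=1 x=1 r=1 u=0 clk=0 v=0 q=0 z=0
t0.Δ1 p=1 y=1 x=1 r=1 u=0 clk=1 v=0 q=0 z=0
t0.Δ2 p=1 y=1 x=1 r=1 u=0 clk=1 v=0 q=0 z=1
t0.Δ3 p=1 y=1 x=1 r=1 u=1 clk=1 v=0 q=0 z=1
t0.Δ4 p=1 y=1 x=0 r=0 u=1 clk=1 v=0 q=1 z=1
t0.Δ5 p=1 y=1 x=0 r=0 u=1 clk=1 v=0 q=0 z=1
t1.Δ0 p=1 y=1 x=0 r=0 u=1 clk=1 v=0 q=0 z=1
t1.Δ1 p=1 y=1 x=0 r=0 u=1 clk=0 v=0 q=0 z=1
t2.Δ0 p=1 y=1 x=0 r=0 u=1 clk=0 v=0 q=0 z=1
t2.Δ1 p=1 y=1 x=0 r=0 u=1 clk=1 v=0 q=0 z=1

5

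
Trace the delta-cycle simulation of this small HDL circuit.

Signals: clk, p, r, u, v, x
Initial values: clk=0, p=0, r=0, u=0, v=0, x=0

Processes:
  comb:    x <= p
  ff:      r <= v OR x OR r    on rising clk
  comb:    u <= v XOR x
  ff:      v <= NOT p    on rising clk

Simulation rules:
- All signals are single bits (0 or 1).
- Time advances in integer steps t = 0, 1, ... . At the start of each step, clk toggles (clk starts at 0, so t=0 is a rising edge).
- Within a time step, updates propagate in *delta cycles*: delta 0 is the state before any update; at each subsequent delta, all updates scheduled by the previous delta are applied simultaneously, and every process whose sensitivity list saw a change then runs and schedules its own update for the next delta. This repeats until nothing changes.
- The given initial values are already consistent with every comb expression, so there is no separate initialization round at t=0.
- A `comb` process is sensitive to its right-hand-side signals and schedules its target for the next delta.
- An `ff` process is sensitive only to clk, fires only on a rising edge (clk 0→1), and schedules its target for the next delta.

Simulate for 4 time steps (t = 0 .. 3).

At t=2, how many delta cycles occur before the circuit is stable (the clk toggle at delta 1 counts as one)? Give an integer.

2

t0.Δ0 r=0 p=0 v=0 clk=0 x=0 u=0
t0.Δ1 r=0 p=0 v=0 clk=1 x=0 u=0
t0.Δ2 r=0 p=0 v=1 clk=1 x=0 u=0
t0.Δ3 r=0 p=0 v=1 clk=1 x=0 u=1
t1.Δ0 r=0 p=0 v=1 clk=1 x=0 u=1
t1.Δ1 r=0 p=0 v=1 clk=0 x=0 u=1
t2.Δ0 r=0 p=0 v=1 clk=0 x=0 u=1
t2.Δ1 r=0 p=0 v=1 clk=1 x=0 u=1
t2.Δ2 r=1 p=0 v=1 clk=1 x=0 u=1
t3.Δ0 r=1 p=0 v=1 clk=1 x=0 u=1
t3.Δ1 r=1 p=0 v=1 clk=0 x=0 u=1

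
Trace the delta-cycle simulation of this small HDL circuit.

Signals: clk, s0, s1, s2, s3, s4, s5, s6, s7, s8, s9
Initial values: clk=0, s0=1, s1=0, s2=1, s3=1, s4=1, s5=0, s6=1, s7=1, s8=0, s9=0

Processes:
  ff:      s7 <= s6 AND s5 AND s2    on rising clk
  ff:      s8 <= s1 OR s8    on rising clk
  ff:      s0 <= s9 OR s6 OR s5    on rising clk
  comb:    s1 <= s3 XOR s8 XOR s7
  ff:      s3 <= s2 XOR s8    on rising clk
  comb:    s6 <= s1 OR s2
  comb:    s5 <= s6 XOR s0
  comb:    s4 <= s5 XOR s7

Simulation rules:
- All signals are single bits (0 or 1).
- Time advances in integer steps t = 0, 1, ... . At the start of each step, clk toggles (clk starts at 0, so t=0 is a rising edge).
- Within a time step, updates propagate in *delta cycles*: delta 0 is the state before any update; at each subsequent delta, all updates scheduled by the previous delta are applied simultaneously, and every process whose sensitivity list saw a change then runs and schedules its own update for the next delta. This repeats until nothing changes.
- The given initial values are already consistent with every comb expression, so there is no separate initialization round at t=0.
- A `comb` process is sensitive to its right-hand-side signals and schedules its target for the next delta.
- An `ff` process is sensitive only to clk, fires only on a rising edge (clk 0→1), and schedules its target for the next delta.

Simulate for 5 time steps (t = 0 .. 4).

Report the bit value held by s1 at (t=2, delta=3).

0

t=0 Δ0: s8=0 s5=0 clk=0 s2=1 s3=1 s1=0 s4=1 s0=1 s9=0 s7=1 s6=1
  Δ1: clk:0→1
  Δ2: s7:1→0
  Δ3: s1:0→1, s4:1→0
  (3Δ to stable)
t=1 Δ0: s8=0 s5=0 clk=1 s2=1 s3=1 s1=1 s4=0 s0=1 s9=0 s7=0 s6=1
  Δ1: clk:1→0
  (1Δ to stable)
t=2 Δ0: s8=0 s5=0 clk=0 s2=1 s3=1 s1=1 s4=0 s0=1 s9=0 s7=0 s6=1
  Δ1: clk:0→1
  Δ2: s8:0→1
  Δ3: s1:1→0
  (3Δ to stable)
t=3 Δ0: s8=1 s5=0 clk=1 s2=1 s3=1 s1=0 s4=0 s0=1 s9=0 s7=0 s6=1
  Δ1: clk:1→0
  (1Δ to stable)
t=4 Δ0: s8=1 s5=0 clk=0 s2=1 s3=1 s1=0 s4=0 s0=1 s9=0 s7=0 s6=1
  Δ1: clk:0→1
  Δ2: s3:1→0
  Δ3: s1:0→1
  (3Δ to stable)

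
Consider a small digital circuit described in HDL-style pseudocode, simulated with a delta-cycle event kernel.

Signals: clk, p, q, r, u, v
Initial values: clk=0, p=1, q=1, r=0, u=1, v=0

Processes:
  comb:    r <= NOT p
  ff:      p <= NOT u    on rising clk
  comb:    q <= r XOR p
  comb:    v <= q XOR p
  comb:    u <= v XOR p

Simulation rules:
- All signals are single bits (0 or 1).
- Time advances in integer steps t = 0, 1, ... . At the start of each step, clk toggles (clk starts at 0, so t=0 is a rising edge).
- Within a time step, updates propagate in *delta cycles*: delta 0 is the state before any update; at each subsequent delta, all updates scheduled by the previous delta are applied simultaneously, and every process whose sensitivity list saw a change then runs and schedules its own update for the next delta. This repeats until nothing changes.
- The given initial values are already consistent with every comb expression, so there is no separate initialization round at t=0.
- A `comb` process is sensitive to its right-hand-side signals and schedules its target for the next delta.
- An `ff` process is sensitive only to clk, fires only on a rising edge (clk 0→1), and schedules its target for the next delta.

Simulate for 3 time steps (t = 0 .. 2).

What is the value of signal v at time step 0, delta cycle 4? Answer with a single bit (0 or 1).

t=0 Δ0: v=0 r=0 u=1 q=1 p=1 clk=0
  Δ1: clk:0→1
  Δ2: p:1→0
  Δ3: v:0→1, r:0→1, u:1→0, q:1→0
  Δ4: v:1→0, u:0→1, q:0→1
  Δ5: v:0→1, u:1→0
  Δ6: u:0→1
  (6Δ to stable)
t=1 Δ0: v=1 r=1 u=1 q=1 p=0 clk=1
  Δ1: clk:1→0
  (1Δ to stable)
t=2 Δ0: v=1 r=1 u=1 q=1 p=0 clk=0
  Δ1: clk:0→1
  (1Δ to stable)

0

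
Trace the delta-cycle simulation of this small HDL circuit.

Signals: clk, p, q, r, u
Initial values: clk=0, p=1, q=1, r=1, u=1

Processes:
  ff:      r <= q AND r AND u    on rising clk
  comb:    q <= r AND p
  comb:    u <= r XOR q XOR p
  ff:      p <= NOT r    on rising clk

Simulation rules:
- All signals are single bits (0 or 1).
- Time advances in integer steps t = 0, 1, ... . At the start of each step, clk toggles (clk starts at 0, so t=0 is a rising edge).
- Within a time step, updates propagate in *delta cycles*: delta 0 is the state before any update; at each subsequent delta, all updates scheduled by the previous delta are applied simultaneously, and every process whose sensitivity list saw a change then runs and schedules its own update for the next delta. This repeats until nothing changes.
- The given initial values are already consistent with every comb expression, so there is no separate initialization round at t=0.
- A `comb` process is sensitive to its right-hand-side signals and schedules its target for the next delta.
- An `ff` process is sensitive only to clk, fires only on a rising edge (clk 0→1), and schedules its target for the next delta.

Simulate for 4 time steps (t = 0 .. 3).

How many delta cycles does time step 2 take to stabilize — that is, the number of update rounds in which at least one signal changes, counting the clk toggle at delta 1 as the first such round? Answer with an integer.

t0.Δ0 p=1 clk=0 q=1 u=1 r=1
t0.Δ1 p=1 clk=1 q=1 u=1 r=1
t0.Δ2 p=0 clk=1 q=1 u=1 r=1
t0.Δ3 p=0 clk=1 q=0 u=0 r=1
t0.Δ4 p=0 clk=1 q=0 u=1 r=1
t1.Δ0 p=0 clk=1 q=0 u=1 r=1
t1.Δ1 p=0 clk=0 q=0 u=1 r=1
t2.Δ0 p=0 clk=0 q=0 u=1 r=1
t2.Δ1 p=0 clk=1 q=0 u=1 r=1
t2.Δ2 p=0 clk=1 q=0 u=1 r=0
t2.Δ3 p=0 clk=1 q=0 u=0 r=0
t3.Δ0 p=0 clk=1 q=0 u=0 r=0
t3.Δ1 p=0 clk=0 q=0 u=0 r=0

3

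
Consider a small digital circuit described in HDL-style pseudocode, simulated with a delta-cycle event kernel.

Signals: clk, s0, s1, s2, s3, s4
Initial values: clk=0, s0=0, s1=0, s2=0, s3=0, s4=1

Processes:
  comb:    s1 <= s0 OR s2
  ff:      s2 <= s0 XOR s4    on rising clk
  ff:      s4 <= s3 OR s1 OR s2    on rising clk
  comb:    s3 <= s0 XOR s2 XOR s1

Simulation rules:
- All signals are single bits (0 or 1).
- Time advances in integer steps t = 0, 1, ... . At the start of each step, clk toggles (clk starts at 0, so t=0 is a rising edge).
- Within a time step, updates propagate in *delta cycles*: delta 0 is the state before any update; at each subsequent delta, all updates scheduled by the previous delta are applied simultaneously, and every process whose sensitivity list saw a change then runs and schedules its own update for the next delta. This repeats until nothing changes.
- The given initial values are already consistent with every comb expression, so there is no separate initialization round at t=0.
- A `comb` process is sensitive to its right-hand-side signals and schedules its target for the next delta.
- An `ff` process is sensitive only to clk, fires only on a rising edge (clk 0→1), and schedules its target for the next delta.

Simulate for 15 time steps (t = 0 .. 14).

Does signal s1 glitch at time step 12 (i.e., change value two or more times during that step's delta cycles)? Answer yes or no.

t0.Δ0 s2=0 s3=0 s1=0 s4=1 clk=0 s0=0
t0.Δ1 s2=0 s3=0 s1=0 s4=1 clk=1 s0=0
t0.Δ2 s2=1 s3=0 s1=0 s4=0 clk=1 s0=0
t0.Δ3 s2=1 s3=1 s1=1 s4=0 clk=1 s0=0
t0.Δ4 s2=1 s3=0 s1=1 s4=0 clk=1 s0=0
t1.Δ0 s2=1 s3=0 s1=1 s4=0 clk=1 s0=0
t1.Δ1 s2=1 s3=0 s1=1 s4=0 clk=0 s0=0
t2.Δ0 s2=1 s3=0 s1=1 s4=0 clk=0 s0=0
t2.Δ1 s2=1 s3=0 s1=1 s4=0 clk=1 s0=0
t2.Δ2 s2=0 s3=0 s1=1 s4=1 clk=1 s0=0
t2.Δ3 s2=0 s3=1 s1=0 s4=1 clk=1 s0=0
t2.Δ4 s2=0 s3=0 s1=0 s4=1 clk=1 s0=0
t3.Δ0 s2=0 s3=0 s1=0 s4=1 clk=1 s0=0
t3.Δ1 s2=0 s3=0 s1=0 s4=1 clk=0 s0=0
t4.Δ0 s2=0 s3=0 s1=0 s4=1 clk=0 s0=0
t4.Δ1 s2=0 s3=0 s1=0 s4=1 clk=1 s0=0
t4.Δ2 s2=1 s3=0 s1=0 s4=0 clk=1 s0=0
t4.Δ3 s2=1 s3=1 s1=1 s4=0 clk=1 s0=0
t4.Δ4 s2=1 s3=0 s1=1 s4=0 clk=1 s0=0
t5.Δ0 s2=1 s3=0 s1=1 s4=0 clk=1 s0=0
t5.Δ1 s2=1 s3=0 s1=1 s4=0 clk=0 s0=0
t6.Δ0 s2=1 s3=0 s1=1 s4=0 clk=0 s0=0
t6.Δ1 s2=1 s3=0 s1=1 s4=0 clk=1 s0=0
t6.Δ2 s2=0 s3=0 s1=1 s4=1 clk=1 s0=0
t6.Δ3 s2=0 s3=1 s1=0 s4=1 clk=1 s0=0
t6.Δ4 s2=0 s3=0 s1=0 s4=1 clk=1 s0=0
t7.Δ0 s2=0 s3=0 s1=0 s4=1 clk=1 s0=0
t7.Δ1 s2=0 s3=0 s1=0 s4=1 clk=0 s0=0
t8.Δ0 s2=0 s3=0 s1=0 s4=1 clk=0 s0=0
t8.Δ1 s2=0 s3=0 s1=0 s4=1 clk=1 s0=0
t8.Δ2 s2=1 s3=0 s1=0 s4=0 clk=1 s0=0
t8.Δ3 s2=1 s3=1 s1=1 s4=0 clk=1 s0=0
t8.Δ4 s2=1 s3=0 s1=1 s4=0 clk=1 s0=0
t9.Δ0 s2=1 s3=0 s1=1 s4=0 clk=1 s0=0
t9.Δ1 s2=1 s3=0 s1=1 s4=0 clk=0 s0=0
t10.Δ0 s2=1 s3=0 s1=1 s4=0 clk=0 s0=0
t10.Δ1 s2=1 s3=0 s1=1 s4=0 clk=1 s0=0
t10.Δ2 s2=0 s3=0 s1=1 s4=1 clk=1 s0=0
t10.Δ3 s2=0 s3=1 s1=0 s4=1 clk=1 s0=0
t10.Δ4 s2=0 s3=0 s1=0 s4=1 clk=1 s0=0
t11.Δ0 s2=0 s3=0 s1=0 s4=1 clk=1 s0=0
t11.Δ1 s2=0 s3=0 s1=0 s4=1 clk=0 s0=0
t12.Δ0 s2=0 s3=0 s1=0 s4=1 clk=0 s0=0
t12.Δ1 s2=0 s3=0 s1=0 s4=1 clk=1 s0=0
t12.Δ2 s2=1 s3=0 s1=0 s4=0 clk=1 s0=0
t12.Δ3 s2=1 s3=1 s1=1 s4=0 clk=1 s0=0
t12.Δ4 s2=1 s3=0 s1=1 s4=0 clk=1 s0=0
t13.Δ0 s2=1 s3=0 s1=1 s4=0 clk=1 s0=0
t13.Δ1 s2=1 s3=0 s1=1 s4=0 clk=0 s0=0
t14.Δ0 s2=1 s3=0 s1=1 s4=0 clk=0 s0=0
t14.Δ1 s2=1 s3=0 s1=1 s4=0 clk=1 s0=0
t14.Δ2 s2=0 s3=0 s1=1 s4=1 clk=1 s0=0
t14.Δ3 s2=0 s3=1 s1=0 s4=1 clk=1 s0=0
t14.Δ4 s2=0 s3=0 s1=0 s4=1 clk=1 s0=0

no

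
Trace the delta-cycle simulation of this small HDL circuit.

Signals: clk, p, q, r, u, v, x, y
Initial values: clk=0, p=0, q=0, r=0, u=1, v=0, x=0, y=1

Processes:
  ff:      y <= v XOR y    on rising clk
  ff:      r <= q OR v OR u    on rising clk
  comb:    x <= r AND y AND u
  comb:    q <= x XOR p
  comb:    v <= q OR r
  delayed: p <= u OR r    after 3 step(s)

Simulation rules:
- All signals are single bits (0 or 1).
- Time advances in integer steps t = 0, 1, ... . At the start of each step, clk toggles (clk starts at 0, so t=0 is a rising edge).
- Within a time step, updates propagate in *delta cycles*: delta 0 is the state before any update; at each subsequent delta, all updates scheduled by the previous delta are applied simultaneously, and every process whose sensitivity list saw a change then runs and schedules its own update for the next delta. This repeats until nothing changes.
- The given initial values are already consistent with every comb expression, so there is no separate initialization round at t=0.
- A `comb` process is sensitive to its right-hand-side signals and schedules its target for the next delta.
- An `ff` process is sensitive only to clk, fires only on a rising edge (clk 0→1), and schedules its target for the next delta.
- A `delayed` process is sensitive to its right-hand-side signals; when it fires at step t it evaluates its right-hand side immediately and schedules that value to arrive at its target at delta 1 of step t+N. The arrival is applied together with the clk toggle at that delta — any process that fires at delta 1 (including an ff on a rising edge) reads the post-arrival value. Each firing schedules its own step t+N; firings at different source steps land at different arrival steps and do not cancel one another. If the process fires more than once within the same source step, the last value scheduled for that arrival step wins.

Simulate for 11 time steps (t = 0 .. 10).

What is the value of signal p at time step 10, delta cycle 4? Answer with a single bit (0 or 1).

1

t0.Δ0 p=0 u=1 v=0 r=0 y=1 clk=0 x=0 q=0
t0.Δ1 p=0 u=1 v=0 r=0 y=1 clk=1 x=0 q=0
t0.Δ2 p=0 u=1 v=0 r=1 y=1 clk=1 x=0 q=0
t0.Δ3 p=0 u=1 v=1 r=1 y=1 clk=1 x=1 q=0
t0.Δ4 p=0 u=1 v=1 r=1 y=1 clk=1 x=1 q=1
t1.Δ0 p=0 u=1 v=1 r=1 y=1 clk=1 x=1 q=1
t1.Δ1 p=0 u=1 v=1 r=1 y=1 clk=0 x=1 q=1
t2.Δ0 p=0 u=1 v=1 r=1 y=1 clk=0 x=1 q=1
t2.Δ1 p=0 u=1 v=1 r=1 y=1 clk=1 x=1 q=1
t2.Δ2 p=0 u=1 v=1 r=1 y=0 clk=1 x=1 q=1
t2.Δ3 p=0 u=1 v=1 r=1 y=0 clk=1 x=0 q=1
t2.Δ4 p=0 u=1 v=1 r=1 y=0 clk=1 x=0 q=0
t3.Δ0 p=0 u=1 v=1 r=1 y=0 clk=1 x=0 q=0
t3.Δ1 p=1 u=1 v=1 r=1 y=0 clk=0 x=0 q=0
t3.Δ2 p=1 u=1 v=1 r=1 y=0 clk=0 x=0 q=1
t4.Δ0 p=1 u=1 v=1 r=1 y=0 clk=0 x=0 q=1
t4.Δ1 p=1 u=1 v=1 r=1 y=0 clk=1 x=0 q=1
t4.Δ2 p=1 u=1 v=1 r=1 y=1 clk=1 x=0 q=1
t4.Δ3 p=1 u=1 v=1 r=1 y=1 clk=1 x=1 q=1
t4.Δ4 p=1 u=1 v=1 r=1 y=1 clk=1 x=1 q=0
t5.Δ0 p=1 u=1 v=1 r=1 y=1 clk=1 x=1 q=0
t5.Δ1 p=1 u=1 v=1 r=1 y=1 clk=0 x=1 q=0
t6.Δ0 p=1 u=1 v=1 r=1 y=1 clk=0 x=1 q=0
t6.Δ1 p=1 u=1 v=1 r=1 y=1 clk=1 x=1 q=0
t6.Δ2 p=1 u=1 v=1 r=1 y=0 clk=1 x=1 q=0
t6.Δ3 p=1 u=1 v=1 r=1 y=0 clk=1 x=0 q=0
t6.Δ4 p=1 u=1 v=1 r=1 y=0 clk=1 x=0 q=1
t7.Δ0 p=1 u=1 v=1 r=1 y=0 clk=1 x=0 q=1
t7.Δ1 p=1 u=1 v=1 r=1 y=0 clk=0 x=0 q=1
t8.Δ0 p=1 u=1 v=1 r=1 y=0 clk=0 x=0 q=1
t8.Δ1 p=1 u=1 v=1 r=1 y=0 clk=1 x=0 q=1
t8.Δ2 p=1 u=1 v=1 r=1 y=1 clk=1 x=0 q=1
t8.Δ3 p=1 u=1 v=1 r=1 y=1 clk=1 x=1 q=1
t8.Δ4 p=1 u=1 v=1 r=1 y=1 clk=1 x=1 q=0
t9.Δ0 p=1 u=1 v=1 r=1 y=1 clk=1 x=1 q=0
t9.Δ1 p=1 u=1 v=1 r=1 y=1 clk=0 x=1 q=0
t10.Δ0 p=1 u=1 v=1 r=1 y=1 clk=0 x=1 q=0
t10.Δ1 p=1 u=1 v=1 r=1 y=1 clk=1 x=1 q=0
t10.Δ2 p=1 u=1 v=1 r=1 y=0 clk=1 x=1 q=0
t10.Δ3 p=1 u=1 v=1 r=1 y=0 clk=1 x=0 q=0
t10.Δ4 p=1 u=1 v=1 r=1 y=0 clk=1 x=0 q=1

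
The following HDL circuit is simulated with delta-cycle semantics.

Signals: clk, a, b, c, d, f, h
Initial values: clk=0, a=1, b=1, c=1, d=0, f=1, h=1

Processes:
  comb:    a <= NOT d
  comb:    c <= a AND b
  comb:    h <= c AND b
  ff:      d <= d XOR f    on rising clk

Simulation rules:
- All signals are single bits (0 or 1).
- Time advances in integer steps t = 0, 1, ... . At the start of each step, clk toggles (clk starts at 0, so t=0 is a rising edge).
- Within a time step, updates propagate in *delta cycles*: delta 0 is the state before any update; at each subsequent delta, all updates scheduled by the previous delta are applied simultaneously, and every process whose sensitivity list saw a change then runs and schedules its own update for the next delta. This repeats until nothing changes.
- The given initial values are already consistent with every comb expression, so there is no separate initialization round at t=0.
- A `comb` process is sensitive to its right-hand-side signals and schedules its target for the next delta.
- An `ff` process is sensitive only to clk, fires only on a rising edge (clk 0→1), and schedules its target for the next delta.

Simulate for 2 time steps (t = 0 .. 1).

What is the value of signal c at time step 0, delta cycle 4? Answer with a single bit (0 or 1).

0

t=0 Δ0: f=1 clk=0 h=1 d=0 b=1 a=1 c=1
  Δ1: clk:0→1
  Δ2: d:0→1
  Δ3: a:1→0
  Δ4: c:1→0
  Δ5: h:1→0
  (5Δ to stable)
t=1 Δ0: f=1 clk=1 h=0 d=1 b=1 a=0 c=0
  Δ1: clk:1→0
  (1Δ to stable)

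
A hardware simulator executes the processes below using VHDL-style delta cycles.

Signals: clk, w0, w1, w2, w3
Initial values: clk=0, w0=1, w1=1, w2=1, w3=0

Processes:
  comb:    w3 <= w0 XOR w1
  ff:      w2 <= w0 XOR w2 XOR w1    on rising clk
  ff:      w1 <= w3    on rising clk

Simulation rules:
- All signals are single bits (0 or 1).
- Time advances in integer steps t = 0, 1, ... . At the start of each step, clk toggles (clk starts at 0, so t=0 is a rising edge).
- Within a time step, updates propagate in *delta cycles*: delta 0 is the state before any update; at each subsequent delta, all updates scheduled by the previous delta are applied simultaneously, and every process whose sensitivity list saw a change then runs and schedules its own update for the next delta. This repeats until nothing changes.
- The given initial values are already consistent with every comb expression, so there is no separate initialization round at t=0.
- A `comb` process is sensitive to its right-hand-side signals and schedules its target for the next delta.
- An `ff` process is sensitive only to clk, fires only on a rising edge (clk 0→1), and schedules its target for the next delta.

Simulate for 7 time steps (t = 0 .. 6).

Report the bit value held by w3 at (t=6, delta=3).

0

[bits: w3,w2,w1,w0,clk]
t=0: Δ0=01110 Δ1=01111 Δ2=01011 Δ3=11011 | 3Δ
t=1: Δ0=11011 Δ1=11010 | 1Δ
t=2: Δ0=11010 Δ1=11011 Δ2=10111 Δ3=00111 | 3Δ
t=3: Δ0=00111 Δ1=00110 | 1Δ
t=4: Δ0=00110 Δ1=00111 Δ2=00011 Δ3=10011 | 3Δ
t=5: Δ0=10011 Δ1=10010 | 1Δ
t=6: Δ0=10010 Δ1=10011 Δ2=11111 Δ3=01111 | 3Δ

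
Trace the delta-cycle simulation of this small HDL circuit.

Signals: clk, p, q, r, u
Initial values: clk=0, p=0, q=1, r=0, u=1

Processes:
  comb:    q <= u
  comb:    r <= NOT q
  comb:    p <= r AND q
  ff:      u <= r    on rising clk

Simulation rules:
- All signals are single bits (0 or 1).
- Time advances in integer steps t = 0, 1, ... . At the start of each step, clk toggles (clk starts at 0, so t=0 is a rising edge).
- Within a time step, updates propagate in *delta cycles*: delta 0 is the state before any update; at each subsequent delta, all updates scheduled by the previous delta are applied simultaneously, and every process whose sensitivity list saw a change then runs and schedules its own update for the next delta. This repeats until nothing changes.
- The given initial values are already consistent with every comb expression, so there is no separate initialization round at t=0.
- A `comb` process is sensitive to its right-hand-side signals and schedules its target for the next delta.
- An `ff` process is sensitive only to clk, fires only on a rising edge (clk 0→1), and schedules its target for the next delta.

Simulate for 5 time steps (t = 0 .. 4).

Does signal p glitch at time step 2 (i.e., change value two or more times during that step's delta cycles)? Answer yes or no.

t=0 Δ0: p=0 u=1 q=1 clk=0 r=0
  Δ1: clk:0→1
  Δ2: u:1→0
  Δ3: q:1→0
  Δ4: r:0→1
  (4Δ to stable)
t=1 Δ0: p=0 u=0 q=0 clk=1 r=1
  Δ1: clk:1→0
  (1Δ to stable)
t=2 Δ0: p=0 u=0 q=0 clk=0 r=1
  Δ1: clk:0→1
  Δ2: u:0→1
  Δ3: q:0→1
  Δ4: p:0→1, r:1→0
  Δ5: p:1→0
  (5Δ to stable)
t=3 Δ0: p=0 u=1 q=1 clk=1 r=0
  Δ1: clk:1→0
  (1Δ to stable)
t=4 Δ0: p=0 u=1 q=1 clk=0 r=0
  Δ1: clk:0→1
  Δ2: u:1→0
  Δ3: q:1→0
  Δ4: r:0→1
  (4Δ to stable)

yes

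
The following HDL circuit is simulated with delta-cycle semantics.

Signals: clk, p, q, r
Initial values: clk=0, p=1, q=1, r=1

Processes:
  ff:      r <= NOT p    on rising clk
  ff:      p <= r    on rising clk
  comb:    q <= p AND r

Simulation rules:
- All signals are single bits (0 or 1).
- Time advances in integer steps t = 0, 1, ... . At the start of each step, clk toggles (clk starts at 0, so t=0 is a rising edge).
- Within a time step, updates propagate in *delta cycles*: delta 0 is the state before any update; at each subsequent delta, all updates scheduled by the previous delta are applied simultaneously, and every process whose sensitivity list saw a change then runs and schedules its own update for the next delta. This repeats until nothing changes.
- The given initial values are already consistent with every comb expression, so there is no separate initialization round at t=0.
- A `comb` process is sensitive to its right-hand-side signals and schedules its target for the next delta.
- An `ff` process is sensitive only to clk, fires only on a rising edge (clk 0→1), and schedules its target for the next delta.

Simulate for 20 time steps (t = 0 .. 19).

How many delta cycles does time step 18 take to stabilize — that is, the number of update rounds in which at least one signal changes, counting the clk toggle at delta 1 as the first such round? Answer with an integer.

2

t=0 Δ0: p=1 r=1 clk=0 q=1
  Δ1: clk:0→1
  Δ2: r:1→0
  Δ3: q:1→0
  (3Δ to stable)
t=1 Δ0: p=1 r=0 clk=1 q=0
  Δ1: clk:1→0
  (1Δ to stable)
t=2 Δ0: p=1 r=0 clk=0 q=0
  Δ1: clk:0→1
  Δ2: p:1→0
  (2Δ to stable)
t=3 Δ0: p=0 r=0 clk=1 q=0
  Δ1: clk:1→0
  (1Δ to stable)
t=4 Δ0: p=0 r=0 clk=0 q=0
  Δ1: clk:0→1
  Δ2: r:0→1
  (2Δ to stable)
t=5 Δ0: p=0 r=1 clk=1 q=0
  Δ1: clk:1→0
  (1Δ to stable)
t=6 Δ0: p=0 r=1 clk=0 q=0
  Δ1: clk:0→1
  Δ2: p:0→1
  Δ3: q:0→1
  (3Δ to stable)
t=7 Δ0: p=1 r=1 clk=1 q=1
  Δ1: clk:1→0
  (1Δ to stable)
t=8 Δ0: p=1 r=1 clk=0 q=1
  Δ1: clk:0→1
  Δ2: r:1→0
  Δ3: q:1→0
  (3Δ to stable)
t=9 Δ0: p=1 r=0 clk=1 q=0
  Δ1: clk:1→0
  (1Δ to stable)
t=10 Δ0: p=1 r=0 clk=0 q=0
  Δ1: clk:0→1
  Δ2: p:1→0
  (2Δ to stable)
t=11 Δ0: p=0 r=0 clk=1 q=0
  Δ1: clk:1→0
  (1Δ to stable)
t=12 Δ0: p=0 r=0 clk=0 q=0
  Δ1: clk:0→1
  Δ2: r:0→1
  (2Δ to stable)
t=13 Δ0: p=0 r=1 clk=1 q=0
  Δ1: clk:1→0
  (1Δ to stable)
t=14 Δ0: p=0 r=1 clk=0 q=0
  Δ1: clk:0→1
  Δ2: p:0→1
  Δ3: q:0→1
  (3Δ to stable)
t=15 Δ0: p=1 r=1 clk=1 q=1
  Δ1: clk:1→0
  (1Δ to stable)
t=16 Δ0: p=1 r=1 clk=0 q=1
  Δ1: clk:0→1
  Δ2: r:1→0
  Δ3: q:1→0
  (3Δ to stable)
t=17 Δ0: p=1 r=0 clk=1 q=0
  Δ1: clk:1→0
  (1Δ to stable)
t=18 Δ0: p=1 r=0 clk=0 q=0
  Δ1: clk:0→1
  Δ2: p:1→0
  (2Δ to stable)
t=19 Δ0: p=0 r=0 clk=1 q=0
  Δ1: clk:1→0
  (1Δ to stable)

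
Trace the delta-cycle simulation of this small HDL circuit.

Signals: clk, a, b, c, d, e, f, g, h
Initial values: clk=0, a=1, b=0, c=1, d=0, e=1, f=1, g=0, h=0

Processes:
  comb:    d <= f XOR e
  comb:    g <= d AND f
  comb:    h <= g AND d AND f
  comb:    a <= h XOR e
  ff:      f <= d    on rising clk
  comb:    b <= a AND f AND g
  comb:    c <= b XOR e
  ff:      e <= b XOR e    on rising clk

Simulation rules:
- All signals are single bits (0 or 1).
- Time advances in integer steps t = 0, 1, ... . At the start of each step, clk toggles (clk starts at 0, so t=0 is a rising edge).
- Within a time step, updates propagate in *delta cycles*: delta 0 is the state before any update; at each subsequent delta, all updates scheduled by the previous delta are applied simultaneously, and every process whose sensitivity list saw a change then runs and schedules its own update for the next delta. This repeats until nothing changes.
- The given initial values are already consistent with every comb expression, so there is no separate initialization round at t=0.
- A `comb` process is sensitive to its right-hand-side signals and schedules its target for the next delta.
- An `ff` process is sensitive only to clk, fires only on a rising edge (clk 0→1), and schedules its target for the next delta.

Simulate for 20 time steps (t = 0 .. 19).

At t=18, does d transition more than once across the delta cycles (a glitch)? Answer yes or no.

t0.Δ0 c=1 b=0 e=1 h=0 f=1 clk=0 a=1 g=0 d=0
t0.Δ1 c=1 b=0 e=1 h=0 f=1 clk=1 a=1 g=0 d=0
t0.Δ2 c=1 b=0 e=1 h=0 f=0 clk=1 a=1 g=0 d=0
t0.Δ3 c=1 b=0 e=1 h=0 f=0 clk=1 a=1 g=0 d=1
t1.Δ0 c=1 b=0 e=1 h=0 f=0 clk=1 a=1 g=0 d=1
t1.Δ1 c=1 b=0 e=1 h=0 f=0 clk=0 a=1 g=0 d=1
t2.Δ0 c=1 b=0 e=1 h=0 f=0 clk=0 a=1 g=0 d=1
t2.Δ1 c=1 b=0 e=1 h=0 f=0 clk=1 a=1 g=0 d=1
t2.Δ2 c=1 b=0 e=1 h=0 f=1 clk=1 a=1 g=0 d=1
t2.Δ3 c=1 b=0 e=1 h=0 f=1 clk=1 a=1 g=1 d=0
t2.Δ4 c=1 b=1 e=1 h=0 f=1 clk=1 a=1 g=0 d=0
t2.Δ5 c=0 b=0 e=1 h=0 f=1 clk=1 a=1 g=0 d=0
t2.Δ6 c=1 b=0 e=1 h=0 f=1 clk=1 a=1 g=0 d=0
t3.Δ0 c=1 b=0 e=1 h=0 f=1 clk=1 a=1 g=0 d=0
t3.Δ1 c=1 b=0 e=1 h=0 f=1 clk=0 a=1 g=0 d=0
t4.Δ0 c=1 b=0 e=1 h=0 f=1 clk=0 a=1 g=0 d=0
t4.Δ1 c=1 b=0 e=1 h=0 f=1 clk=1 a=1 g=0 d=0
t4.Δ2 c=1 b=0 e=1 h=0 f=0 clk=1 a=1 g=0 d=0
t4.Δ3 c=1 b=0 e=1 h=0 f=0 clk=1 a=1 g=0 d=1
t5.Δ0 c=1 b=0 e=1 h=0 f=0 clk=1 a=1 g=0 d=1
t5.Δ1 c=1 b=0 e=1 h=0 f=0 clk=0 a=1 g=0 d=1
t6.Δ0 c=1 b=0 e=1 h=0 f=0 clk=0 a=1 g=0 d=1
t6.Δ1 c=1 b=0 e=1 h=0 f=0 clk=1 a=1 g=0 d=1
t6.Δ2 c=1 b=0 e=1 h=0 f=1 clk=1 a=1 g=0 d=1
t6.Δ3 c=1 b=0 e=1 h=0 f=1 clk=1 a=1 g=1 d=0
t6.Δ4 c=1 b=1 e=1 h=0 f=1 clk=1 a=1 g=0 d=0
t6.Δ5 c=0 b=0 e=1 h=0 f=1 clk=1 a=1 g=0 d=0
t6.Δ6 c=1 b=0 e=1 h=0 f=1 clk=1 a=1 g=0 d=0
t7.Δ0 c=1 b=0 e=1 h=0 f=1 clk=1 a=1 g=0 d=0
t7.Δ1 c=1 b=0 e=1 h=0 f=1 clk=0 a=1 g=0 d=0
t8.Δ0 c=1 b=0 e=1 h=0 f=1 clk=0 a=1 g=0 d=0
t8.Δ1 c=1 b=0 e=1 h=0 f=1 clk=1 a=1 g=0 d=0
t8.Δ2 c=1 b=0 e=1 h=0 f=0 clk=1 a=1 g=0 d=0
t8.Δ3 c=1 b=0 e=1 h=0 f=0 clk=1 a=1 g=0 d=1
t9.Δ0 c=1 b=0 e=1 h=0 f=0 clk=1 a=1 g=0 d=1
t9.Δ1 c=1 b=0 e=1 h=0 f=0 clk=0 a=1 g=0 d=1
t10.Δ0 c=1 b=0 e=1 h=0 f=0 clk=0 a=1 g=0 d=1
t10.Δ1 c=1 b=0 e=1 h=0 f=0 clk=1 a=1 g=0 d=1
t10.Δ2 c=1 b=0 e=1 h=0 f=1 clk=1 a=1 g=0 d=1
t10.Δ3 c=1 b=0 e=1 h=0 f=1 clk=1 a=1 g=1 d=0
t10.Δ4 c=1 b=1 e=1 h=0 f=1 clk=1 a=1 g=0 d=0
t10.Δ5 c=0 b=0 e=1 h=0 f=1 clk=1 a=1 g=0 d=0
t10.Δ6 c=1 b=0 e=1 h=0 f=1 clk=1 a=1 g=0 d=0
t11.Δ0 c=1 b=0 e=1 h=0 f=1 clk=1 a=1 g=0 d=0
t11.Δ1 c=1 b=0 e=1 h=0 f=1 clk=0 a=1 g=0 d=0
t12.Δ0 c=1 b=0 e=1 h=0 f=1 clk=0 a=1 g=0 d=0
t12.Δ1 c=1 b=0 e=1 h=0 f=1 clk=1 a=1 g=0 d=0
t12.Δ2 c=1 b=0 e=1 h=0 f=0 clk=1 a=1 g=0 d=0
t12.Δ3 c=1 b=0 e=1 h=0 f=0 clk=1 a=1 g=0 d=1
t13.Δ0 c=1 b=0 e=1 h=0 f=0 clk=1 a=1 g=0 d=1
t13.Δ1 c=1 b=0 e=1 h=0 f=0 clk=0 a=1 g=0 d=1
t14.Δ0 c=1 b=0 e=1 h=0 f=0 clk=0 a=1 g=0 d=1
t14.Δ1 c=1 b=0 e=1 h=0 f=0 clk=1 a=1 g=0 d=1
t14.Δ2 c=1 b=0 e=1 h=0 f=1 clk=1 a=1 g=0 d=1
t14.Δ3 c=1 b=0 e=1 h=0 f=1 clk=1 a=1 g=1 d=0
t14.Δ4 c=1 b=1 e=1 h=0 f=1 clk=1 a=1 g=0 d=0
t14.Δ5 c=0 b=0 e=1 h=0 f=1 clk=1 a=1 g=0 d=0
t14.Δ6 c=1 b=0 e=1 h=0 f=1 clk=1 a=1 g=0 d=0
t15.Δ0 c=1 b=0 e=1 h=0 f=1 clk=1 a=1 g=0 d=0
t15.Δ1 c=1 b=0 e=1 h=0 f=1 clk=0 a=1 g=0 d=0
t16.Δ0 c=1 b=0 e=1 h=0 f=1 clk=0 a=1 g=0 d=0
t16.Δ1 c=1 b=0 e=1 h=0 f=1 clk=1 a=1 g=0 d=0
t16.Δ2 c=1 b=0 e=1 h=0 f=0 clk=1 a=1 g=0 d=0
t16.Δ3 c=1 b=0 e=1 h=0 f=0 clk=1 a=1 g=0 d=1
t17.Δ0 c=1 b=0 e=1 h=0 f=0 clk=1 a=1 g=0 d=1
t17.Δ1 c=1 b=0 e=1 h=0 f=0 clk=0 a=1 g=0 d=1
t18.Δ0 c=1 b=0 e=1 h=0 f=0 clk=0 a=1 g=0 d=1
t18.Δ1 c=1 b=0 e=1 h=0 f=0 clk=1 a=1 g=0 d=1
t18.Δ2 c=1 b=0 e=1 h=0 f=1 clk=1 a=1 g=0 d=1
t18.Δ3 c=1 b=0 e=1 h=0 f=1 clk=1 a=1 g=1 d=0
t18.Δ4 c=1 b=1 e=1 h=0 f=1 clk=1 a=1 g=0 d=0
t18.Δ5 c=0 b=0 e=1 h=0 f=1 clk=1 a=1 g=0 d=0
t18.Δ6 c=1 b=0 e=1 h=0 f=1 clk=1 a=1 g=0 d=0
t19.Δ0 c=1 b=0 e=1 h=0 f=1 clk=1 a=1 g=0 d=0
t19.Δ1 c=1 b=0 e=1 h=0 f=1 clk=0 a=1 g=0 d=0

no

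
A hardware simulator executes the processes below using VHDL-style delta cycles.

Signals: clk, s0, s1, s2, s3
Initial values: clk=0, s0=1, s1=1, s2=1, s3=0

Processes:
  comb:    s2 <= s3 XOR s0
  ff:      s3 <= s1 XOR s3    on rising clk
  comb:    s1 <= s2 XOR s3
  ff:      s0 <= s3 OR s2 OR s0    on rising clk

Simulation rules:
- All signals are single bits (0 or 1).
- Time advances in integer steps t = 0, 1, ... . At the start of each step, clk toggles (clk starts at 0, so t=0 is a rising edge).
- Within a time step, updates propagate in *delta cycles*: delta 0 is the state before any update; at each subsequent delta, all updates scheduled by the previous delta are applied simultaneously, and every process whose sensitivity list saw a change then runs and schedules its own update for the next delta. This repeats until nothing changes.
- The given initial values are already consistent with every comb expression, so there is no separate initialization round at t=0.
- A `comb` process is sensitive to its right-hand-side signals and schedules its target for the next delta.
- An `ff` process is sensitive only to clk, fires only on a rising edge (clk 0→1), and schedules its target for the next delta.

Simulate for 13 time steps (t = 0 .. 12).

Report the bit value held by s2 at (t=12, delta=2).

1

t=0 Δ0: s1=1 s3=0 s0=1 clk=0 s2=1
  Δ1: clk:0→1
  Δ2: s3:0→1
  Δ3: s1:1→0, s2:1→0
  Δ4: s1:0→1
  (4Δ to stable)
t=1 Δ0: s1=1 s3=1 s0=1 clk=1 s2=0
  Δ1: clk:1→0
  (1Δ to stable)
t=2 Δ0: s1=1 s3=1 s0=1 clk=0 s2=0
  Δ1: clk:0→1
  Δ2: s3:1→0
  Δ3: s1:1→0, s2:0→1
  Δ4: s1:0→1
  (4Δ to stable)
t=3 Δ0: s1=1 s3=0 s0=1 clk=1 s2=1
  Δ1: clk:1→0
  (1Δ to stable)
t=4 Δ0: s1=1 s3=0 s0=1 clk=0 s2=1
  Δ1: clk:0→1
  Δ2: s3:0→1
  Δ3: s1:1→0, s2:1→0
  Δ4: s1:0→1
  (4Δ to stable)
t=5 Δ0: s1=1 s3=1 s0=1 clk=1 s2=0
  Δ1: clk:1→0
  (1Δ to stable)
t=6 Δ0: s1=1 s3=1 s0=1 clk=0 s2=0
  Δ1: clk:0→1
  Δ2: s3:1→0
  Δ3: s1:1→0, s2:0→1
  Δ4: s1:0→1
  (4Δ to stable)
t=7 Δ0: s1=1 s3=0 s0=1 clk=1 s2=1
  Δ1: clk:1→0
  (1Δ to stable)
t=8 Δ0: s1=1 s3=0 s0=1 clk=0 s2=1
  Δ1: clk:0→1
  Δ2: s3:0→1
  Δ3: s1:1→0, s2:1→0
  Δ4: s1:0→1
  (4Δ to stable)
t=9 Δ0: s1=1 s3=1 s0=1 clk=1 s2=0
  Δ1: clk:1→0
  (1Δ to stable)
t=10 Δ0: s1=1 s3=1 s0=1 clk=0 s2=0
  Δ1: clk:0→1
  Δ2: s3:1→0
  Δ3: s1:1→0, s2:0→1
  Δ4: s1:0→1
  (4Δ to stable)
t=11 Δ0: s1=1 s3=0 s0=1 clk=1 s2=1
  Δ1: clk:1→0
  (1Δ to stable)
t=12 Δ0: s1=1 s3=0 s0=1 clk=0 s2=1
  Δ1: clk:0→1
  Δ2: s3:0→1
  Δ3: s1:1→0, s2:1→0
  Δ4: s1:0→1
  (4Δ to stable)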